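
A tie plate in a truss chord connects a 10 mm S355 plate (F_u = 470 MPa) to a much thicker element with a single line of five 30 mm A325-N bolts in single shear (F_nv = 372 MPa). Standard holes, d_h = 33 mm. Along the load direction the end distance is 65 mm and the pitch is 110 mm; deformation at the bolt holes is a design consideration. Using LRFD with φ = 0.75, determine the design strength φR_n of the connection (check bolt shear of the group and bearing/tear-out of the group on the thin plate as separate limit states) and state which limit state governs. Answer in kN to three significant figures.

986 kN (bolt shear governs)

Bolt shear: A_b = π·30²/4 = 706.9 mm²; R_n = 372 × 706.9 × 5 × 1 / 1000 = 1315 kN → 0.75 × 1315 = 986 kN.
Bearing (1.2 l_c t F_u ≤ 2.4 d t F_u): upper limit = 2.4·30·10·470 / 1000 = 338.4 kN.
  Edge l_c = 65 − 33/2 = 48.5 → r_n = 273.5 kN; interior l_c = 110 − 33 = 77 → r_n = 338.4 kN.
  R_n,bearing = 1·273.5 + 4·338.4 = 1627 kN → 0.75 × 1627 = 1220 kN.
Bolt shear governs: 986 kN.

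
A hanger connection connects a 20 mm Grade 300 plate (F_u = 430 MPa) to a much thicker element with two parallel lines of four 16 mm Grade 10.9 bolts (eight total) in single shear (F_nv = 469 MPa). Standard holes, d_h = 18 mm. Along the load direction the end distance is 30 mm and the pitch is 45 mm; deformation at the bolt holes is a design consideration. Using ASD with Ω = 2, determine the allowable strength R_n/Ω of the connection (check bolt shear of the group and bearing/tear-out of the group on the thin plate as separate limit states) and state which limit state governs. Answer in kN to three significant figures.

Bolt shear: A_b = π·16²/4 = 201.1 mm²; R_n = 469 × 201.1 × 8 × 1 / 1000 = 754.4 kN → 754.4 / 2 = 377 kN.
Bearing (1.2 l_c t F_u ≤ 2.4 d t F_u): upper limit = 2.4·16·20·430 / 1000 = 330.2 kN.
  Edge l_c = 30 − 18/2 = 21 → r_n = 216.7 kN; interior l_c = 45 − 18 = 27 → r_n = 278.6 kN.
  R_n,bearing = 2·216.7 + 6·278.6 = 2105 kN → 2105 / 2 = 1050 kN.
Bolt shear governs: 377 kN.

377 kN (bolt shear governs)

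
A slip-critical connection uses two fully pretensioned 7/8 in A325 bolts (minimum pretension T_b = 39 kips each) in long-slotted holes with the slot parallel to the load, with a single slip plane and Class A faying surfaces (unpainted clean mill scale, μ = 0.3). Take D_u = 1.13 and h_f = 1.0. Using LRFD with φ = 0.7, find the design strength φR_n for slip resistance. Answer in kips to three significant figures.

18.5 kips

R_n = μ · D_u · h_f · T_b · n_s · n_b = 0.3 × 1.13 × 1.0 × 39 × 1 × 2 = 26.44 kips.
Design strength φR_n = 0.7 × 26.44 = 18.5 kips.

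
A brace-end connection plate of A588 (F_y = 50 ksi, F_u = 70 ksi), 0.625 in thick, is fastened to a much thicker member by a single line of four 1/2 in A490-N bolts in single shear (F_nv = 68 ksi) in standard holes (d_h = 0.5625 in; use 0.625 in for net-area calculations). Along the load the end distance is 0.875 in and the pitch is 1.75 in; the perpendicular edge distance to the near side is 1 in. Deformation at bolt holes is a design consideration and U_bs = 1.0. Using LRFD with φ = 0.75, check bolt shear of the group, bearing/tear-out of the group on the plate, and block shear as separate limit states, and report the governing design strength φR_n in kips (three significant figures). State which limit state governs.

40.1 kips (bolt shear governs)

Bolt shear: A_b = π·0.5²/4 = 0.1963 in²; R_n = 68 × 0.1963 × 4 × 1 = 53.41 kips → 0.75 × 53.41 = 40.1 kips.
Bearing: edge l_c = 0.5938, r_n = 31.17 kips; interior l_c = 1.188, r_n = 52.5 kips; R_n = 31.17 + 3·52.5 = 188.7 kips → 142 kips.
Block shear: A_gv = 3.828, A_nv = 2.461, A_nt = 0.4297 in²; R_n = min(0.6F_uA_nv, 0.6F_yA_gv) + U_bs·F_u·A_nt = 133.4 kips → 100 kips.
Bolt shear governs: 40.1 kips.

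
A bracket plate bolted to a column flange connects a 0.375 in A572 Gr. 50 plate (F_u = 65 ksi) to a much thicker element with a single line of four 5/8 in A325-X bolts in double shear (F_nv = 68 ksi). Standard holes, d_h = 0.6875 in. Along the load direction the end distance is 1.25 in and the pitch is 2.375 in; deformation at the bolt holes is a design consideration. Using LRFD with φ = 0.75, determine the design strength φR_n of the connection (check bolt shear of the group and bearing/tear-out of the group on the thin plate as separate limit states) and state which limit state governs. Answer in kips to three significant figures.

Bolt shear: A_b = π·0.625²/4 = 0.3068 in²; R_n = 68 × 0.3068 × 4 × 2 = 166.9 kips → 0.75 × 166.9 = 125 kips.
Bearing (1.2 l_c t F_u ≤ 2.4 d t F_u): upper limit = 2.4·0.625·0.375·65 = 36.56 kips.
  Edge l_c = 1.25 − 0.6875/2 = 0.9062 → r_n = 26.51 kips; interior l_c = 2.375 − 0.6875 = 1.688 → r_n = 36.56 kips.
  R_n,bearing = 1·26.51 + 3·36.56 = 136.2 kips → 0.75 × 136.2 = 102 kips.
Bearing governs: 102 kips.

102 kips (bearing governs)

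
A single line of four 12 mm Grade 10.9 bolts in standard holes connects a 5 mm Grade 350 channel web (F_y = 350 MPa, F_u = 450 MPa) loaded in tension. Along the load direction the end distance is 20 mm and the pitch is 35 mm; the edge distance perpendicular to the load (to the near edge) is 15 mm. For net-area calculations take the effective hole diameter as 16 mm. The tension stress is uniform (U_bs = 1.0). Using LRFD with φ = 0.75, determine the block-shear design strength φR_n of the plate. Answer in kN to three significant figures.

81.7 kN

Shear plane L_v = 20 + 3·35 = 125 mm; A_gv = 125 × 5 = 625 mm².
A_nv = (125 − 3.5·16) × 5 = 345 mm².
A_nt = (15 − 0.5·16) × 5 = 35 mm².
0.6 F_u A_nv = 93.15 kN; 0.6 F_y A_gv = 131.2 kN → shear rupture governs the shear term.
R_n = 93.15 + 1.0 × 450 × 35 / 1000 = 108.9 kN.
Design strength φR_n = 0.75 × 108.9 = 81.7 kN.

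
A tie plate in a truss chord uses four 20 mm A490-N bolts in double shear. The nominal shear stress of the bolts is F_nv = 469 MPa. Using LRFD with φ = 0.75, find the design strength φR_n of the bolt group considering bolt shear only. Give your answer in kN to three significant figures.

A_b = π × 20² / 4 = 314.2 mm².
R_n = F_nv · A_b · n · n_s = 469 × 314.2 × 4 × 2 / 1000 = 1179 kN.
Design strength φR_n = 0.75 × 1179 = 884 kN.

884 kN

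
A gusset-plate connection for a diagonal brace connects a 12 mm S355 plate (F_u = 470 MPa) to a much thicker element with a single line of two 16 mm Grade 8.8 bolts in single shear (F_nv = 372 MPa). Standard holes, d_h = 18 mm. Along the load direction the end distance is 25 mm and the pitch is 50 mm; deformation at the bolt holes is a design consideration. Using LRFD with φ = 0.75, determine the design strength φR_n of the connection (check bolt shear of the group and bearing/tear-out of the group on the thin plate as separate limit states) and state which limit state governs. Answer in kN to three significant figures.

Bolt shear: A_b = π·16²/4 = 201.1 mm²; R_n = 372 × 201.1 × 2 × 1 / 1000 = 149.6 kN → 0.75 × 149.6 = 112 kN.
Bearing (1.2 l_c t F_u ≤ 2.4 d t F_u): upper limit = 2.4·16·12·470 / 1000 = 216.6 kN.
  Edge l_c = 25 − 18/2 = 16 → r_n = 108.3 kN; interior l_c = 50 − 18 = 32 → r_n = 216.6 kN.
  R_n,bearing = 1·108.3 + 1·216.6 = 324.9 kN → 0.75 × 324.9 = 244 kN.
Bolt shear governs: 112 kN.

112 kN (bolt shear governs)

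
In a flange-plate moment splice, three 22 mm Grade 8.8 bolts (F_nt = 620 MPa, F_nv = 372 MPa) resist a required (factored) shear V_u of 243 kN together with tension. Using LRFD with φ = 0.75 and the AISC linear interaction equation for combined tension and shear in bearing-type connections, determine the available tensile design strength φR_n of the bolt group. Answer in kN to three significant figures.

A_b = π·22²/4 = 380.1 mm²; f_rv = 243 × 1000 / (3 × 380.1) = 213.1 MPa.
F'_nt = 1.3 F_nt − (F_nt / φF_nv) f_rv = 1.3·620 − (620/(0.75·372))·213.1 = 332.5 MPa, capped at F_nt → F'_nt = 332.5 MPa.
R_n = F'_nt · A_b · n = 332.5 × 380.1 × 3 / 1000 = 379.2 kN.
Design strength φR_n = 0.75 × 379.2 = 284 kN.

284 kN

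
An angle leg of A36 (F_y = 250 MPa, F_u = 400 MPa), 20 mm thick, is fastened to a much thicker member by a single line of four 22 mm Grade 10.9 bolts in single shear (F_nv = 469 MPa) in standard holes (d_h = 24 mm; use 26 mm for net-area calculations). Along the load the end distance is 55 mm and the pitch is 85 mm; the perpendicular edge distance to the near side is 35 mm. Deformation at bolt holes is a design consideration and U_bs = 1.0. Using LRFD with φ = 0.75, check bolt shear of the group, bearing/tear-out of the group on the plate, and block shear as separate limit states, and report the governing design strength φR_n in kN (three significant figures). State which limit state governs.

Bolt shear: A_b = π·22²/4 = 380.1 mm²; R_n = 469 × 380.1 × 4 × 1 / 1000 = 713.1 kN → 0.75 × 713.1 = 535 kN.
Bearing: edge l_c = 43, r_n = 412.8 kN; interior l_c = 61, r_n = 422.4 kN; R_n = 412.8 + 3·422.4 = 1680 kN → 1260 kN.
Block shear: A_gv = 6200, A_nv = 4380, A_nt = 440 mm²; R_n = min(0.6F_uA_nv, 0.6F_yA_gv) + U_bs·F_u·A_nt = 1106 kN → 830 kN.
Bolt shear governs: 535 kN.

535 kN (bolt shear governs)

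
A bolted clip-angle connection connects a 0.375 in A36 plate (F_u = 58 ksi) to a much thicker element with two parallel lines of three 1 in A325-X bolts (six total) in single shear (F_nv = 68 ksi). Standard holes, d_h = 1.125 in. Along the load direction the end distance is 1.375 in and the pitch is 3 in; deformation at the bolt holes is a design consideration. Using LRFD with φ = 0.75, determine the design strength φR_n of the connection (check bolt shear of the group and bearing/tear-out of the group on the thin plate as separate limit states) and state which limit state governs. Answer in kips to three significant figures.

Bolt shear: A_b = π·1²/4 = 0.7854 in²; R_n = 68 × 0.7854 × 6 × 1 = 320.4 kips → 0.75 × 320.4 = 240 kips.
Bearing (1.2 l_c t F_u ≤ 2.4 d t F_u): upper limit = 2.4·1·0.375·58 = 52.2 kips.
  Edge l_c = 1.375 − 1.125/2 = 0.8125 → r_n = 21.21 kips; interior l_c = 3 − 1.125 = 1.875 → r_n = 48.94 kips.
  R_n,bearing = 2·21.21 + 4·48.94 = 238.2 kips → 0.75 × 238.2 = 179 kips.
Bearing governs: 179 kips.

179 kips (bearing governs)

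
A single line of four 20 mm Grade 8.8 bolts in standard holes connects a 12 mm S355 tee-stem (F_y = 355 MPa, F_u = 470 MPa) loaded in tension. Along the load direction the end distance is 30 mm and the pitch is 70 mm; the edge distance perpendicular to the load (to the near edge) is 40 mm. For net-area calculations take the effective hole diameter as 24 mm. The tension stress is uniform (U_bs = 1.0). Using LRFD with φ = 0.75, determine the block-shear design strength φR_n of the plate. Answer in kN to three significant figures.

514 kN

Shear plane L_v = 30 + 3·70 = 240 mm; A_gv = 240 × 12 = 2880 mm².
A_nv = (240 − 3.5·24) × 12 = 1872 mm².
A_nt = (40 − 0.5·24) × 12 = 336 mm².
0.6 F_u A_nv = 527.9 kN; 0.6 F_y A_gv = 613.4 kN → shear rupture governs the shear term.
R_n = 527.9 + 1.0 × 470 × 336 / 1000 = 685.8 kN.
Design strength φR_n = 0.75 × 685.8 = 514 kN.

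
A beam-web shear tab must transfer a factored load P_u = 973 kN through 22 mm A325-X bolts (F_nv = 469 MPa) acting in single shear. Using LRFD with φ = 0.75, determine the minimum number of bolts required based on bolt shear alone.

8 bolts

A_b = π·22²/4 = 380.1 mm².
Per-bolt design strength φR_n = 0.75 × 469 × 380.1 × 1 / 1000 = 133.7 kN.
n ≥ 973 / 133.7 = 7.277 → use 8 bolts.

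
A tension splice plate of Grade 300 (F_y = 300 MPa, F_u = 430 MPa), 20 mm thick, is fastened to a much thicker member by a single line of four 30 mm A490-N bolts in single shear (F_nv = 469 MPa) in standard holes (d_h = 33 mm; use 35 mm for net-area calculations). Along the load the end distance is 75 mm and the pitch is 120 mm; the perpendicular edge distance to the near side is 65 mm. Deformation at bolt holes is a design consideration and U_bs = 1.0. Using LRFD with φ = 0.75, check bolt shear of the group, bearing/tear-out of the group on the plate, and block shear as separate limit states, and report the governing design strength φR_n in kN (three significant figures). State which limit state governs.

Bolt shear: A_b = π·30²/4 = 706.9 mm²; R_n = 469 × 706.9 × 4 × 1 / 1000 = 1326 kN → 0.75 × 1326 = 995 kN.
Bearing: edge l_c = 58.5, r_n = 603.7 kN; interior l_c = 87, r_n = 619.2 kN; R_n = 603.7 + 3·619.2 = 2461 kN → 1850 kN.
Block shear: A_gv = 8700, A_nv = 6250, A_nt = 950 mm²; R_n = min(0.6F_uA_nv, 0.6F_yA_gv) + U_bs·F_u·A_nt = 1974 kN → 1480 kN.
Bolt shear governs: 995 kN.

995 kN (bolt shear governs)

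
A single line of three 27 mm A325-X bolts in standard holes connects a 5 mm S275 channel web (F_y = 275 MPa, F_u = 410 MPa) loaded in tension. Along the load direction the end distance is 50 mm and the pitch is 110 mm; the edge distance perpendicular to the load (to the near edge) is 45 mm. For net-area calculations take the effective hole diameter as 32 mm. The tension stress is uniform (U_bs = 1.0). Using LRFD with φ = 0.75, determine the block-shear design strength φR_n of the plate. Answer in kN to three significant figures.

Shear plane L_v = 50 + 2·110 = 270 mm; A_gv = 270 × 5 = 1350 mm².
A_nv = (270 − 2.5·32) × 5 = 950 mm².
A_nt = (45 − 0.5·32) × 5 = 145 mm².
0.6 F_u A_nv = 233.7 kN; 0.6 F_y A_gv = 222.8 kN → shear yielding governs the shear term.
R_n = 222.8 + 1.0 × 410 × 145 / 1000 = 282.2 kN.
Design strength φR_n = 0.75 × 282.2 = 212 kN.

212 kN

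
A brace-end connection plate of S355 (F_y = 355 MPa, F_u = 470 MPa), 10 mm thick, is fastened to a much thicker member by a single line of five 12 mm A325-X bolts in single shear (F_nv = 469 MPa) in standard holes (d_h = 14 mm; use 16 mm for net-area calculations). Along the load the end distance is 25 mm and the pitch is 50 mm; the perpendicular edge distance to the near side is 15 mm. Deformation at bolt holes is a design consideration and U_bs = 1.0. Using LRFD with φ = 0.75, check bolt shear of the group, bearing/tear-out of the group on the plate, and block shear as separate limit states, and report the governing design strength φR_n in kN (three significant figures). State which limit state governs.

Bolt shear: A_b = π·12²/4 = 113.1 mm²; R_n = 469 × 113.1 × 5 × 1 / 1000 = 265.2 kN → 0.75 × 265.2 = 199 kN.
Bearing: edge l_c = 18, r_n = 101.5 kN; interior l_c = 36, r_n = 135.4 kN; R_n = 101.5 + 4·135.4 = 643 kN → 482 kN.
Block shear: A_gv = 2250, A_nv = 1530, A_nt = 70 mm²; R_n = min(0.6F_uA_nv, 0.6F_yA_gv) + U_bs·F_u·A_nt = 464.4 kN → 348 kN.
Bolt shear governs: 199 kN.

199 kN (bolt shear governs)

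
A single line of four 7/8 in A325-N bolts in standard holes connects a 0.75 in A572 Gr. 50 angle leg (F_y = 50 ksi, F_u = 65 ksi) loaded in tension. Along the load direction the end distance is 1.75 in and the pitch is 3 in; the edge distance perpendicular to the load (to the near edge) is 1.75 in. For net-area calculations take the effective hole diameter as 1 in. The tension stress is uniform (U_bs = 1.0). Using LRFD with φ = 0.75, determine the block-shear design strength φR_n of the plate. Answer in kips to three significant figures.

Shear plane L_v = 1.75 + 3·3 = 10.75 in; A_gv = 10.75 × 0.75 = 8.062 in².
A_nv = (10.75 − 3.5·1) × 0.75 = 5.438 in².
A_nt = (1.75 − 0.5·1) × 0.75 = 0.9375 in².
0.6 F_u A_nv = 212.1 kips; 0.6 F_y A_gv = 241.9 kips → shear rupture governs the shear term.
R_n = 212.1 + 1.0 × 65 × 0.9375 = 273 kips.
Design strength φR_n = 0.75 × 273 = 205 kips.

205 kips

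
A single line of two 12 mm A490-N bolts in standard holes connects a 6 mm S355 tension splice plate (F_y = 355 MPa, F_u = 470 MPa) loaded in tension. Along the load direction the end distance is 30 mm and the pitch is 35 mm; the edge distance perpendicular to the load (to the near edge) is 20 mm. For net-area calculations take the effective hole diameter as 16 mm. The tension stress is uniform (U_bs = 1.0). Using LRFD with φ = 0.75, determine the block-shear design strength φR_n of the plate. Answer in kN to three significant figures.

Shear plane L_v = 30 + 1·35 = 65 mm; A_gv = 65 × 6 = 390 mm².
A_nv = (65 − 1.5·16) × 6 = 246 mm².
A_nt = (20 − 0.5·16) × 6 = 72 mm².
0.6 F_u A_nv = 69.37 kN; 0.6 F_y A_gv = 83.07 kN → shear rupture governs the shear term.
R_n = 69.37 + 1.0 × 470 × 72 / 1000 = 103.2 kN.
Design strength φR_n = 0.75 × 103.2 = 77.4 kN.

77.4 kN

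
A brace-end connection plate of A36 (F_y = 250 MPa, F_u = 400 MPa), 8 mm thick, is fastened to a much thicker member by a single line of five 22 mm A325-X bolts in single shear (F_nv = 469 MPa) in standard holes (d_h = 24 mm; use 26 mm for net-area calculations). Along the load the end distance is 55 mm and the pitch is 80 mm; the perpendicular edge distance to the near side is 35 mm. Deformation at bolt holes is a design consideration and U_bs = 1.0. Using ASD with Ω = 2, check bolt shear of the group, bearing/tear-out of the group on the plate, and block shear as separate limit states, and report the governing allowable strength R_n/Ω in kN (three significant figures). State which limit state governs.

Bolt shear: A_b = π·22²/4 = 380.1 mm²; R_n = 469 × 380.1 × 5 × 1 / 1000 = 891.4 kN → 891.4 / 2 = 446 kN.
Bearing: edge l_c = 43, r_n = 165.1 kN; interior l_c = 56, r_n = 169 kN; R_n = 165.1 + 4·169 = 841 kN → 420 kN.
Block shear: A_gv = 3000, A_nv = 2064, A_nt = 176 mm²; R_n = min(0.6F_uA_nv, 0.6F_yA_gv) + U_bs·F_u·A_nt = 520.4 kN → 260 kN.
Block shear governs: 260 kN.

260 kN (block shear governs)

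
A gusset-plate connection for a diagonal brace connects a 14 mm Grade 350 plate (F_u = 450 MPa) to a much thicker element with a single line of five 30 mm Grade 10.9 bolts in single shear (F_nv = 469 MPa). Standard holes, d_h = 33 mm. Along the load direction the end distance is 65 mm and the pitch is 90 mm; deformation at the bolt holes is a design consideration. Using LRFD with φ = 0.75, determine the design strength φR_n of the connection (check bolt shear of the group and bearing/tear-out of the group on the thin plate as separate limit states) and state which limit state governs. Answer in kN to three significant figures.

Bolt shear: A_b = π·30²/4 = 706.9 mm²; R_n = 469 × 706.9 × 5 × 1 / 1000 = 1658 kN → 0.75 × 1658 = 1240 kN.
Bearing (1.2 l_c t F_u ≤ 2.4 d t F_u): upper limit = 2.4·30·14·450 / 1000 = 453.6 kN.
  Edge l_c = 65 − 33/2 = 48.5 → r_n = 366.7 kN; interior l_c = 90 − 33 = 57 → r_n = 430.9 kN.
  R_n,bearing = 1·366.7 + 4·430.9 = 2090 kN → 0.75 × 2090 = 1570 kN.
Bolt shear governs: 1240 kN.

1240 kN (bolt shear governs)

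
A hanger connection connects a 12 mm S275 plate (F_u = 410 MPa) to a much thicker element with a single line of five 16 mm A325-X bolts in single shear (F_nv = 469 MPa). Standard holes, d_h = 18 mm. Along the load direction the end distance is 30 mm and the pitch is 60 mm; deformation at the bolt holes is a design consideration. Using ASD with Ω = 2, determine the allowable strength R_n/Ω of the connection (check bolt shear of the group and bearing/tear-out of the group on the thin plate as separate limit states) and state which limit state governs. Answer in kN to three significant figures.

236 kN (bolt shear governs)

Bolt shear: A_b = π·16²/4 = 201.1 mm²; R_n = 469 × 201.1 × 5 × 1 / 1000 = 471.5 kN → 471.5 / 2 = 236 kN.
Bearing (1.2 l_c t F_u ≤ 2.4 d t F_u): upper limit = 2.4·16·12·410 / 1000 = 188.9 kN.
  Edge l_c = 30 − 18/2 = 21 → r_n = 124 kN; interior l_c = 60 − 18 = 42 → r_n = 188.9 kN.
  R_n,bearing = 1·124 + 4·188.9 = 879.7 kN → 879.7 / 2 = 440 kN.
Bolt shear governs: 236 kN.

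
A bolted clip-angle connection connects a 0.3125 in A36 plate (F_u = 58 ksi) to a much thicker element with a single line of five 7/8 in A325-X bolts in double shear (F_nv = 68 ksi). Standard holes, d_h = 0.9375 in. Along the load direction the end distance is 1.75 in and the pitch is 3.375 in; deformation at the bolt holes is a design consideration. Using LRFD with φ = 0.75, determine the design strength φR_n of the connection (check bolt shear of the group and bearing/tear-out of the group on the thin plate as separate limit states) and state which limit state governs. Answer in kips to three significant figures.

135 kips (bearing governs)

Bolt shear: A_b = π·0.875²/4 = 0.6013 in²; R_n = 68 × 0.6013 × 5 × 2 = 408.9 kips → 0.75 × 408.9 = 307 kips.
Bearing (1.2 l_c t F_u ≤ 2.4 d t F_u): upper limit = 2.4·0.875·0.3125·58 = 38.06 kips.
  Edge l_c = 1.75 − 0.9375/2 = 1.281 → r_n = 27.87 kips; interior l_c = 3.375 − 0.9375 = 2.438 → r_n = 38.06 kips.
  R_n,bearing = 1·27.87 + 4·38.06 = 180.1 kips → 0.75 × 180.1 = 135 kips.
Bearing governs: 135 kips.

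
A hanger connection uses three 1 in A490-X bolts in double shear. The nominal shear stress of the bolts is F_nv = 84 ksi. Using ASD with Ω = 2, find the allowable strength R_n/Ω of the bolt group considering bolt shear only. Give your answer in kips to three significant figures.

A_b = π × 1² / 4 = 0.7854 in².
R_n = F_nv · A_b · n · n_s = 84 × 0.7854 × 3 × 2 = 395.8 kips.
Allowable strength R_n/Ω = 395.8 / 2 = 198 kips.

198 kips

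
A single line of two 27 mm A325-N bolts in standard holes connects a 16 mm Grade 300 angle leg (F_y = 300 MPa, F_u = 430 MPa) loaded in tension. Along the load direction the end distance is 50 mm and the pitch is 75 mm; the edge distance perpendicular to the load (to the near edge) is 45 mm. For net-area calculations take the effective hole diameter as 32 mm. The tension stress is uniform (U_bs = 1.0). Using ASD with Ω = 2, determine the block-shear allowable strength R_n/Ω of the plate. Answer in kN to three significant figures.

Shear plane L_v = 50 + 1·75 = 125 mm; A_gv = 125 × 16 = 2000 mm².
A_nv = (125 − 1.5·32) × 16 = 1232 mm².
A_nt = (45 − 0.5·32) × 16 = 464 mm².
0.6 F_u A_nv = 317.9 kN; 0.6 F_y A_gv = 360 kN → shear rupture governs the shear term.
R_n = 317.9 + 1.0 × 430 × 464 / 1000 = 517.4 kN.
Allowable strength R_n/Ω = 517.4 / 2 = 259 kN.

259 kN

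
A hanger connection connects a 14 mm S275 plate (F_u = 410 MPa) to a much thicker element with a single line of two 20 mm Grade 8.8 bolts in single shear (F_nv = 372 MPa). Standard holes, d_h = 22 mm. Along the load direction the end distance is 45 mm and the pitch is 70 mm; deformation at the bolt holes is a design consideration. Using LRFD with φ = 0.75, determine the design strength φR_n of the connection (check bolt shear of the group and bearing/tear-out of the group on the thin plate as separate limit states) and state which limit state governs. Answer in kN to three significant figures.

175 kN (bolt shear governs)

Bolt shear: A_b = π·20²/4 = 314.2 mm²; R_n = 372 × 314.2 × 2 × 1 / 1000 = 233.7 kN → 0.75 × 233.7 = 175 kN.
Bearing (1.2 l_c t F_u ≤ 2.4 d t F_u): upper limit = 2.4·20·14·410 / 1000 = 275.5 kN.
  Edge l_c = 45 − 22/2 = 34 → r_n = 234.2 kN; interior l_c = 70 − 22 = 48 → r_n = 275.5 kN.
  R_n,bearing = 1·234.2 + 1·275.5 = 509.7 kN → 0.75 × 509.7 = 382 kN.
Bolt shear governs: 175 kN.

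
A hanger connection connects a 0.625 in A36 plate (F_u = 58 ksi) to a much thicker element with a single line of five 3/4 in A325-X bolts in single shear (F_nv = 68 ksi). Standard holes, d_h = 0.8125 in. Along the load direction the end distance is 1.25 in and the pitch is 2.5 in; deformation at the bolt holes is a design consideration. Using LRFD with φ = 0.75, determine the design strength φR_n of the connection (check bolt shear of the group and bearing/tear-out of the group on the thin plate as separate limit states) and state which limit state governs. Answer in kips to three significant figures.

113 kips (bolt shear governs)

Bolt shear: A_b = π·0.75²/4 = 0.4418 in²; R_n = 68 × 0.4418 × 5 × 1 = 150.2 kips → 0.75 × 150.2 = 113 kips.
Bearing (1.2 l_c t F_u ≤ 2.4 d t F_u): upper limit = 2.4·0.75·0.625·58 = 65.25 kips.
  Edge l_c = 1.25 − 0.8125/2 = 0.8438 → r_n = 36.7 kips; interior l_c = 2.5 − 0.8125 = 1.688 → r_n = 65.25 kips.
  R_n,bearing = 1·36.7 + 4·65.25 = 297.7 kips → 0.75 × 297.7 = 223 kips.
Bolt shear governs: 113 kips.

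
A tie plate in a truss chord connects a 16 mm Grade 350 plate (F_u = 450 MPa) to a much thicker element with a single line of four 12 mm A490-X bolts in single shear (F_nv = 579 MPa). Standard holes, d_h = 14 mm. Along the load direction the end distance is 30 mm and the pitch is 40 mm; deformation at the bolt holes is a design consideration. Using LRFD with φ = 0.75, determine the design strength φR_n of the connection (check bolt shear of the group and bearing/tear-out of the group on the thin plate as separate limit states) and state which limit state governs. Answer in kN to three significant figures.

196 kN (bolt shear governs)

Bolt shear: A_b = π·12²/4 = 113.1 mm²; R_n = 579 × 113.1 × 4 × 1 / 1000 = 261.9 kN → 0.75 × 261.9 = 196 kN.
Bearing (1.2 l_c t F_u ≤ 2.4 d t F_u): upper limit = 2.4·12·16·450 / 1000 = 207.4 kN.
  Edge l_c = 30 − 14/2 = 23 → r_n = 198.7 kN; interior l_c = 40 − 14 = 26 → r_n = 207.4 kN.
  R_n,bearing = 1·198.7 + 3·207.4 = 820.8 kN → 0.75 × 820.8 = 616 kN.
Bolt shear governs: 196 kN.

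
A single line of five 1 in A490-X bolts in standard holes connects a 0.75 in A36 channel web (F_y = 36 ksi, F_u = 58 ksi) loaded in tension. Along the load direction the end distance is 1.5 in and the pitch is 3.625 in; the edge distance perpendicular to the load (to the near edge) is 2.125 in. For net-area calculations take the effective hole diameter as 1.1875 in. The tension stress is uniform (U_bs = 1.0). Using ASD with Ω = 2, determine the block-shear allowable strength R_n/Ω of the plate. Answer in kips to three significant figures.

163 kips

Shear plane L_v = 1.5 + 4·3.625 = 16 in; A_gv = 16 × 0.75 = 12 in².
A_nv = (16 − 4.5·1.1875) × 0.75 = 7.992 in².
A_nt = (2.125 − 0.5·1.1875) × 0.75 = 1.148 in².
0.6 F_u A_nv = 278.1 kips; 0.6 F_y A_gv = 259.2 kips → shear yielding governs the shear term.
R_n = 259.2 + 1.0 × 58 × 1.148 = 325.8 kips.
Allowable strength R_n/Ω = 325.8 / 2 = 163 kips.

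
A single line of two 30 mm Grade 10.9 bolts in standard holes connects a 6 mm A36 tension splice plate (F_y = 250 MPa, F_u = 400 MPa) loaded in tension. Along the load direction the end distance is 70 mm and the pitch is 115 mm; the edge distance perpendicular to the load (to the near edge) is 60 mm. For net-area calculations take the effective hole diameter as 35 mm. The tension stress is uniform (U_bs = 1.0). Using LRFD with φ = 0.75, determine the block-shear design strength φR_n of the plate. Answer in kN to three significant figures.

201 kN

Shear plane L_v = 70 + 1·115 = 185 mm; A_gv = 185 × 6 = 1110 mm².
A_nv = (185 − 1.5·35) × 6 = 795 mm².
A_nt = (60 − 0.5·35) × 6 = 255 mm².
0.6 F_u A_nv = 190.8 kN; 0.6 F_y A_gv = 166.5 kN → shear yielding governs the shear term.
R_n = 166.5 + 1.0 × 400 × 255 / 1000 = 268.5 kN.
Design strength φR_n = 0.75 × 268.5 = 201 kN.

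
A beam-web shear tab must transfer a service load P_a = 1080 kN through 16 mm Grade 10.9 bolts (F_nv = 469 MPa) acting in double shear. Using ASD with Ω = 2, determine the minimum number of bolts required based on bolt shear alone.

12 bolts

A_b = π·16²/4 = 201.1 mm².
Per-bolt allowable strength R_n/Ω = 469 × 201.1 × 2 / 1000 / 2 = 94.3 kN.
n ≥ 1080 / 94.3 = 11.45 → use 12 bolts.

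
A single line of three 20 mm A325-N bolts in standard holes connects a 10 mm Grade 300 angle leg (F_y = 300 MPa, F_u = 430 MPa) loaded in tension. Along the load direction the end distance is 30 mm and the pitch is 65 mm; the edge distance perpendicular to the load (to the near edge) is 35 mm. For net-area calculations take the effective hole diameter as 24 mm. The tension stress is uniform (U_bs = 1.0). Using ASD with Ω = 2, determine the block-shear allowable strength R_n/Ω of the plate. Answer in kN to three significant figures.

Shear plane L_v = 30 + 2·65 = 160 mm; A_gv = 160 × 10 = 1600 mm².
A_nv = (160 − 2.5·24) × 10 = 1000 mm².
A_nt = (35 − 0.5·24) × 10 = 230 mm².
0.6 F_u A_nv = 258 kN; 0.6 F_y A_gv = 288 kN → shear rupture governs the shear term.
R_n = 258 + 1.0 × 430 × 230 / 1000 = 356.9 kN.
Allowable strength R_n/Ω = 356.9 / 2 = 178 kN.

178 kN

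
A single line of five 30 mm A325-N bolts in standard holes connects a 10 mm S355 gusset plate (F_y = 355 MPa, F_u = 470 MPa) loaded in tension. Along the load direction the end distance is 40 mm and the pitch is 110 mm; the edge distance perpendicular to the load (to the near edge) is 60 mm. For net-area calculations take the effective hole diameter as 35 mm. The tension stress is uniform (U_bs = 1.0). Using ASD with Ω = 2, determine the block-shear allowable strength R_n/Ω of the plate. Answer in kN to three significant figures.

555 kN

Shear plane L_v = 40 + 4·110 = 480 mm; A_gv = 480 × 10 = 4800 mm².
A_nv = (480 − 4.5·35) × 10 = 3225 mm².
A_nt = (60 − 0.5·35) × 10 = 425 mm².
0.6 F_u A_nv = 909.5 kN; 0.6 F_y A_gv = 1022 kN → shear rupture governs the shear term.
R_n = 909.5 + 1.0 × 470 × 425 / 1000 = 1109 kN.
Allowable strength R_n/Ω = 1109 / 2 = 555 kN.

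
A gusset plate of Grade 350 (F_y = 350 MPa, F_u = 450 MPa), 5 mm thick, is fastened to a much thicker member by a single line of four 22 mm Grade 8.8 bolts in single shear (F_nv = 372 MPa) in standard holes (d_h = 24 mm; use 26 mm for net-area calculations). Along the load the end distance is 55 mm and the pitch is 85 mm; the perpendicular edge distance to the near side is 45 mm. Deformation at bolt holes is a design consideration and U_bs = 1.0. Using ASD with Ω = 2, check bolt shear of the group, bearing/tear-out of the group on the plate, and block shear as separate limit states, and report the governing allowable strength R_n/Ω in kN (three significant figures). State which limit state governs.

Bolt shear: A_b = π·22²/4 = 380.1 mm²; R_n = 372 × 380.1 × 4 × 1 / 1000 = 565.6 kN → 565.6 / 2 = 283 kN.
Bearing: edge l_c = 43, r_n = 116.1 kN; interior l_c = 61, r_n = 118.8 kN; R_n = 116.1 + 3·118.8 = 472.5 kN → 236 kN.
Block shear: A_gv = 1550, A_nv = 1095, A_nt = 160 mm²; R_n = min(0.6F_uA_nv, 0.6F_yA_gv) + U_bs·F_u·A_nt = 367.7 kN → 184 kN.
Block shear governs: 184 kN.

184 kN (block shear governs)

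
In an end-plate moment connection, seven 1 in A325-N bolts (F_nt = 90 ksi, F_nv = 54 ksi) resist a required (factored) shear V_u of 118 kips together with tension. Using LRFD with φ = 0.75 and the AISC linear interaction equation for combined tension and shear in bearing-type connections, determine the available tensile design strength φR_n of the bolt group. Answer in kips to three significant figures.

286 kips

A_b = π·1²/4 = 0.7854 in²; f_rv = 118 / (7 × 0.7854) = 21.46 ksi.
F'_nt = 1.3 F_nt − (F_nt / φF_nv) f_rv = 1.3·90 − (90/(0.75·54))·21.46 = 69.3 ksi, capped at F_nt → F'_nt = 69.3 ksi.
R_n = F'_nt · A_b · n = 69.3 × 0.7854 × 7 = 381 kips.
Design strength φR_n = 0.75 × 381 = 286 kips.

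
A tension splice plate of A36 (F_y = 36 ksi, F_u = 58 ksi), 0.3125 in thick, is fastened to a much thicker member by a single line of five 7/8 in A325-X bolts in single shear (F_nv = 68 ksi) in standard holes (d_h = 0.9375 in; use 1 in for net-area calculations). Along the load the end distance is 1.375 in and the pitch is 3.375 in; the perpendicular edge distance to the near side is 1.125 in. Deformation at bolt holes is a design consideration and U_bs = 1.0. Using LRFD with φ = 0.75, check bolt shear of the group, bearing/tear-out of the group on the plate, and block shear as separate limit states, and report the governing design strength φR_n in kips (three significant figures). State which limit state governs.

Bolt shear: A_b = π·0.875²/4 = 0.6013 in²; R_n = 68 × 0.6013 × 5 × 1 = 204.4 kips → 0.75 × 204.4 = 153 kips.
Bearing: edge l_c = 0.9062, r_n = 19.71 kips; interior l_c = 2.438, r_n = 38.06 kips; R_n = 19.71 + 4·38.06 = 172 kips → 129 kips.
Block shear: A_gv = 4.648, A_nv = 3.242, A_nt = 0.1953 in²; R_n = min(0.6F_uA_nv, 0.6F_yA_gv) + U_bs·F_u·A_nt = 111.7 kips → 83.8 kips.
Block shear governs: 83.8 kips.

83.8 kips (block shear governs)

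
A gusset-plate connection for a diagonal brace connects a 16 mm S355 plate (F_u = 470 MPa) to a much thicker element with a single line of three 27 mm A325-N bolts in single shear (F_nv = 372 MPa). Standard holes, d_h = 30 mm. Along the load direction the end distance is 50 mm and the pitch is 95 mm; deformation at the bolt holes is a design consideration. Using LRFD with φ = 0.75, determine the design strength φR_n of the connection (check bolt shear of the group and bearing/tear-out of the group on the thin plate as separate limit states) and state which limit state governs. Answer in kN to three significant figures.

Bolt shear: A_b = π·27²/4 = 572.6 mm²; R_n = 372 × 572.6 × 3 × 1 / 1000 = 639 kN → 0.75 × 639 = 479 kN.
Bearing (1.2 l_c t F_u ≤ 2.4 d t F_u): upper limit = 2.4·27·16·470 / 1000 = 487.3 kN.
  Edge l_c = 50 − 30/2 = 35 → r_n = 315.8 kN; interior l_c = 95 − 30 = 65 → r_n = 487.3 kN.
  R_n,bearing = 1·315.8 + 2·487.3 = 1290 kN → 0.75 × 1290 = 968 kN.
Bolt shear governs: 479 kN.

479 kN (bolt shear governs)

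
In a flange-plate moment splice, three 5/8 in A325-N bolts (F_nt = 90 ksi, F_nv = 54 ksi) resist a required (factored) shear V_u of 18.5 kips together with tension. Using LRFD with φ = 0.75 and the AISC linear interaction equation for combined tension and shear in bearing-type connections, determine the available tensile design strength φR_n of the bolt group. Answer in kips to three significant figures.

A_b = π·0.625²/4 = 0.3068 in²; f_rv = 18.5 / (3 × 0.3068) = 20.1 ksi.
F'_nt = 1.3 F_nt − (F_nt / φF_nv) f_rv = 1.3·90 − (90/(0.75·54))·20.1 = 72.33 ksi, capped at F_nt → F'_nt = 72.33 ksi.
R_n = F'_nt · A_b · n = 72.33 × 0.3068 × 3 = 66.57 kips.
Design strength φR_n = 0.75 × 66.57 = 49.9 kips.

49.9 kips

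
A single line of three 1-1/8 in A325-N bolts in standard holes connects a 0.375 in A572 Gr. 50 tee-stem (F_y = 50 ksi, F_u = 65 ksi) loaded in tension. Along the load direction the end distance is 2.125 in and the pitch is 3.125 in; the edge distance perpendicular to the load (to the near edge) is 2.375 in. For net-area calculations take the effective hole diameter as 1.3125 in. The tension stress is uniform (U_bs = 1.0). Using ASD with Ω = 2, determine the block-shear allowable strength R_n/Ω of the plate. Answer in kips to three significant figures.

58.2 kips

Shear plane L_v = 2.125 + 2·3.125 = 8.375 in; A_gv = 8.375 × 0.375 = 3.141 in².
A_nv = (8.375 − 2.5·1.3125) × 0.375 = 1.91 in².
A_nt = (2.375 − 0.5·1.3125) × 0.375 = 0.6445 in².
0.6 F_u A_nv = 74.5 kips; 0.6 F_y A_gv = 94.22 kips → shear rupture governs the shear term.
R_n = 74.5 + 1.0 × 65 × 0.6445 = 116.4 kips.
Allowable strength R_n/Ω = 116.4 / 2 = 58.2 kips.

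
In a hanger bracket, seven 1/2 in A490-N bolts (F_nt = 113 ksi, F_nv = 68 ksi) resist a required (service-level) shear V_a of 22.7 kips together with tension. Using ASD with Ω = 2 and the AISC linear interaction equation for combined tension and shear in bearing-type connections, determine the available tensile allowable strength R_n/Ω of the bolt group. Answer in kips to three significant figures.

63.2 kips

A_b = π·0.5²/4 = 0.1963 in²; f_rv = 22.7 / (7 × 0.1963) = 16.52 ksi.
F'_nt = 1.3 F_nt − (Ω F_nt / F_nv) f_rv = 1.3·113 − (2·113/68)·16.52 = 92.01 ksi, capped at F_nt → F'_nt = 92.01 ksi.
R_n = F'_nt · A_b · n = 92.01 × 0.1963 × 7 = 126.5 kips.
Allowable strength R_n/Ω = 126.5 / 2 = 63.2 kips.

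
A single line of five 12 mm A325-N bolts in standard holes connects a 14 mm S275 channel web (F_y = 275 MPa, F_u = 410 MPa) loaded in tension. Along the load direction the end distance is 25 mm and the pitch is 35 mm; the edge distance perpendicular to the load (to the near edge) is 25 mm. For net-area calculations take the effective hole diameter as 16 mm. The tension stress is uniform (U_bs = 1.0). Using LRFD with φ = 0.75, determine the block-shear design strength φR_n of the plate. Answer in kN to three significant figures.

313 kN

Shear plane L_v = 25 + 4·35 = 165 mm; A_gv = 165 × 14 = 2310 mm².
A_nv = (165 − 4.5·16) × 14 = 1302 mm².
A_nt = (25 − 0.5·16) × 14 = 238 mm².
0.6 F_u A_nv = 320.3 kN; 0.6 F_y A_gv = 381.2 kN → shear rupture governs the shear term.
R_n = 320.3 + 1.0 × 410 × 238 / 1000 = 417.9 kN.
Design strength φR_n = 0.75 × 417.9 = 313 kN.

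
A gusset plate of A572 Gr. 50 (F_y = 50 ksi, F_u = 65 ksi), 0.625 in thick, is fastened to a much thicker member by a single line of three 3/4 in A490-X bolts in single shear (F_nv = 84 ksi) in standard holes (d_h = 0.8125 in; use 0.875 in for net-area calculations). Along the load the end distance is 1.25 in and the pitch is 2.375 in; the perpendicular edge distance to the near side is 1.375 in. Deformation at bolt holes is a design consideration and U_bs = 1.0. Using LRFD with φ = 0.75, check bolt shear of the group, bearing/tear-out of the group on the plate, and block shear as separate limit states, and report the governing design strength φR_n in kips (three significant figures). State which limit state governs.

83.5 kips (bolt shear governs)

Bolt shear: A_b = π·0.75²/4 = 0.4418 in²; R_n = 84 × 0.4418 × 3 × 1 = 111.3 kips → 0.75 × 111.3 = 83.5 kips.
Bearing: edge l_c = 0.8438, r_n = 41.13 kips; interior l_c = 1.562, r_n = 73.12 kips; R_n = 41.13 + 2·73.12 = 187.4 kips → 141 kips.
Block shear: A_gv = 3.75, A_nv = 2.383, A_nt = 0.5859 in²; R_n = min(0.6F_uA_nv, 0.6F_yA_gv) + U_bs·F_u·A_nt = 131 kips → 98.3 kips.
Bolt shear governs: 83.5 kips.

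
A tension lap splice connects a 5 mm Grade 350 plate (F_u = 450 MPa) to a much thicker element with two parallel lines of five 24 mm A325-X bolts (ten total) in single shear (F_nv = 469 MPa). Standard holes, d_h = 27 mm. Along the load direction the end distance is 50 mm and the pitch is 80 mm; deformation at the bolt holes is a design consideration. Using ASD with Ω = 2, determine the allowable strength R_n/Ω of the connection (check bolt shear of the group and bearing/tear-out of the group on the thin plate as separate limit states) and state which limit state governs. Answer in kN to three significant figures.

Bolt shear: A_b = π·24²/4 = 452.4 mm²; R_n = 469 × 452.4 × 10 × 1 / 1000 = 2122 kN → 2122 / 2 = 1060 kN.
Bearing (1.2 l_c t F_u ≤ 2.4 d t F_u): upper limit = 2.4·24·5·450 / 1000 = 129.6 kN.
  Edge l_c = 50 − 27/2 = 36.5 → r_n = 98.55 kN; interior l_c = 80 − 27 = 53 → r_n = 129.6 kN.
  R_n,bearing = 2·98.55 + 8·129.6 = 1234 kN → 1234 / 2 = 617 kN.
Bearing governs: 617 kN.

617 kN (bearing governs)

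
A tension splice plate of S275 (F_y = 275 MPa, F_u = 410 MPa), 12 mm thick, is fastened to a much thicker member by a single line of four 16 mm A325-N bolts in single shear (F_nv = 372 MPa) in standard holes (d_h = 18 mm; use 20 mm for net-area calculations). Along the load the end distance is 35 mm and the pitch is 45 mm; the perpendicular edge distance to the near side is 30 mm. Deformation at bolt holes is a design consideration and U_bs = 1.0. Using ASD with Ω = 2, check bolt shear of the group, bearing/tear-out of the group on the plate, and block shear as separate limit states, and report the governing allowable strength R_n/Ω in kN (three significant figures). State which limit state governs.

Bolt shear: A_b = π·16²/4 = 201.1 mm²; R_n = 372 × 201.1 × 4 × 1 / 1000 = 299.2 kN → 299.2 / 2 = 150 kN.
Bearing: edge l_c = 26, r_n = 153.5 kN; interior l_c = 27, r_n = 159.4 kN; R_n = 153.5 + 3·159.4 = 631.7 kN → 316 kN.
Block shear: A_gv = 2040, A_nv = 1200, A_nt = 240 mm²; R_n = min(0.6F_uA_nv, 0.6F_yA_gv) + U_bs·F_u·A_nt = 393.6 kN → 197 kN.
Bolt shear governs: 150 kN.

150 kN (bolt shear governs)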